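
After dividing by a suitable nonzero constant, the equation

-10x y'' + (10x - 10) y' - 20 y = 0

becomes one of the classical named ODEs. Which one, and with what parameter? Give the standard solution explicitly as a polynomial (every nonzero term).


All three coefficients share the factor -10; dividing through by -10 gives  x y'' + (1 - x) y' + 2 y = 0.
This matches the Laguerre equation x y'' + (1 - x) y' + n y = 0 with n = 2; the polynomial solution is L_2(x).
With y = sum_k a_k x^k, matching x^k gives (k+1)k a_{k+1} + (k+1) a_{k+1} - k a_k + n a_k = 0, i.e. (k+1)^2 a_{k+1} = (k - n) a_k = (k - 2) a_k. The right side vanishes at k = 2, so the series terminates at degree 2.
Standard normalization L_n(0) = 1 gives a_0 = 1. Work upward with a_{k+1} = (k - 2) a_k / (k+1)^2:
  a_1 = (0 - 2)(1) / 1^2 = -2/1 = -2
  a_2 = (1 - 2)(-2) / 2^2 = 2/4 = 1/2
Hence L_2(x) = x^2/2 - 2 x + 1.

L_2(x); series = x^2/2 - 2 x + 1


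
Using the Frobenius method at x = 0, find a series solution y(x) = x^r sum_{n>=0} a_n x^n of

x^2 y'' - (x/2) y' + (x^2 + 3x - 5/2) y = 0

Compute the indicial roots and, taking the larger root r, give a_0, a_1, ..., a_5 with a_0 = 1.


Write in Frobenius form y'' + (p(x)/x) y' + (q(x)/x^2) y = 0:
  p(x) = -1/2,  q(x) = x^2 + 3x - 5/2.
Indicial equation: r(r-1) + (-1/2) r + (-5/2) = 0 -> roots r_1 = 5/2, r_2 = -1.
Take r = r_1 = 5/2. Let y(x) = x^r sum_{n>=0} a_n x^n with a_0 = 1.
Substitute y = x^r sum a_n x^n and match x^{r+n}. The recurrence is
  D(n) a_n + 3 a_{n-1} + 1 a_{n-2} = 0,  where D(n) = (r+n)(r+n-1) + (-1/2)(r+n) + (-5/2).
  a_n = [-3 a_{n-1} - 1 a_{n-2}] / D(n).
Since the indicial polynomial factors as (r - r_1)(r - r_2), D(n) = (r_1 + n - r_1)(r_1 + n - r_2) = n(n + 7/2).
Evaluating step by step (a_0 = 1):
  n = 1: D(1) = 1(1 + 7/2) = 9/2; numerator = -3(1) = -3; a_1 = (-3)/(9/2) = -2/3
  n = 2: D(2) = 2(2 + 7/2) = 11; numerator = -3(-2/3) - 1(1) = 1; a_2 = (1)/(11) = 1/11
  n = 3: D(3) = 3(3 + 7/2) = 39/2; numerator = -3(1/11) - 1(-2/3) = 13/33; a_3 = (13/33)/(39/2) = 2/99
  n = 4: D(4) = 4(4 + 7/2) = 30; numerator = -3(2/99) - 1(1/11) = -5/33; a_4 = (-5/33)/(30) = -1/198
  n = 5: D(5) = 5(5 + 7/2) = 85/2; numerator = -3(-1/198) - 1(2/99) = -1/198; a_5 = (-1/198)/(85/2) = -1/8415

r = 5/2; a_0 = 1; a_1 = -2/3; a_2 = 1/11; a_3 = 2/99; a_4 = -1/198; a_5 = -1/8415


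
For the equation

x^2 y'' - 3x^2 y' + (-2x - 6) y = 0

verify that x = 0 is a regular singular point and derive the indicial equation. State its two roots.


Divide by x^2 to reach normal form y'' + P_1(x) y' + P_2(x) y = 0 with P_1(x) = -3 and P_2(x) = -2/x - 6/x^2.
x = 0 is a singular point because the y-coefficient -2/x - 6/x^2 has a pole at x = 0.
It is a regular singular point because x P_1(x) = p(x) = -3x and x^2 P_2(x) = q(x) = -2x - 6 are polynomials, hence analytic at x = 0.
p(0) = 0,  q(0) = -6.
Indicial equation: r(r-1) + p(0) r + q(0) = 0, i.e. r^2 + (p(0) - 1) r + q(0) = 0, i.e. r^2 - 1 r - 6 = 0.
Discriminant: (-1)^2 - 4(-6) = 25, so r = (1 ± 5)/2.
Solving: r_1 = 3, r_2 = -2.

indicial: r^2 - 1 r - 6 = 0; roots r_1 = 3, r_2 = -2


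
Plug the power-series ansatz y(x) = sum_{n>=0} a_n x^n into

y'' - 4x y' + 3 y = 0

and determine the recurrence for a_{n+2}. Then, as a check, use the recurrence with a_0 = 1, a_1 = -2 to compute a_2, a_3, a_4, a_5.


Substitute y = sum_n a_n x^n.
y''(x) has coefficient (n+2)(n+1) a_{n+2} at x^n;
-4 x y'(x) has coefficient -4 n a_n at x^n (shift);
3 y(x) has coefficient 3 a_n at x^n.
Matching x^n: (n+2)(n+1) a_{n+2} + (-4n + 3) a_n = 0.
Thus a_{n+2} = (4n - 3) / ((n+1)(n+2)) * a_n.

Check with a_0 = 1, a_1 = -2 (apply the recurrence for n = 0, 1, 2, 3): a_0 = 1, a_1 = -2, a_2 = -3/2, a_3 = -1/3, a_4 = -5/8, a_5 = -3/20.

a_(n+2) = (4n - 3) / ((n+1)(n+2)) * a_n; check: a_0 = 1, a_1 = -2, a_2 = -3/2, a_3 = -1/3, a_4 = -5/8, a_5 = -3/20


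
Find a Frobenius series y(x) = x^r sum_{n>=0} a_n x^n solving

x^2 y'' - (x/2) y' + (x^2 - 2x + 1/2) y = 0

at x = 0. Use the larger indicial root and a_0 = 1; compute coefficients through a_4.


Write in Frobenius form y'' + (p(x)/x) y' + (q(x)/x^2) y = 0:
  p(x) = -1/2,  q(x) = x^2 - 2x + 1/2.
Indicial equation: r(r-1) + (-1/2) r + (1/2) = 0 -> roots r_1 = 1, r_2 = 1/2.
Take r = r_1 = 1. Let y(x) = x^r sum_{n>=0} a_n x^n with a_0 = 1.
Substitute y = x^r sum a_n x^n and match x^{r+n}. The recurrence is
  D(n) a_n - 2 a_{n-1} + 1 a_{n-2} = 0,  where D(n) = (r+n)(r+n-1) + (-1/2)(r+n) + (1/2).
  a_n = [2 a_{n-1} - 1 a_{n-2}] / D(n).
Since the indicial polynomial factors as (r - r_1)(r - r_2), D(n) = (r_1 + n - r_1)(r_1 + n - r_2) = n(n + 1/2).
Evaluating step by step (a_0 = 1):
  n = 1: D(1) = 1(1 + 1/2) = 3/2; numerator = 2(1) = 2; a_1 = (2)/(3/2) = 4/3
  n = 2: D(2) = 2(2 + 1/2) = 5; numerator = 2(4/3) - 1(1) = 5/3; a_2 = (5/3)/(5) = 1/3
  n = 3: D(3) = 3(3 + 1/2) = 21/2; numerator = 2(1/3) - 1(4/3) = -2/3; a_3 = (-2/3)/(21/2) = -4/63
  n = 4: D(4) = 4(4 + 1/2) = 18; numerator = 2(-4/63) - 1(1/3) = -29/63; a_4 = (-29/63)/(18) = -29/1134

r = 1; a_0 = 1; a_1 = 4/3; a_2 = 1/3; a_3 = -4/63; a_4 = -29/1134


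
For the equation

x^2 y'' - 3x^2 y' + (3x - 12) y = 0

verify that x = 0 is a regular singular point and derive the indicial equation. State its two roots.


Divide by x^2 to reach normal form y'' + P_1(x) y' + P_2(x) y = 0 with P_1(x) = -3 and P_2(x) = 3/x - 12/x^2.
x = 0 is a singular point because the y-coefficient 3/x - 12/x^2 has a pole at x = 0.
It is a regular singular point because x P_1(x) = p(x) = -3x and x^2 P_2(x) = q(x) = 3x - 12 are polynomials, hence analytic at x = 0.
p(0) = 0,  q(0) = -12.
Indicial equation: r(r-1) + p(0) r + q(0) = 0, i.e. r^2 + (p(0) - 1) r + q(0) = 0, i.e. r^2 - 1 r - 12 = 0.
Discriminant: (-1)^2 - 4(-12) = 49, so r = (1 ± 7)/2.
Solving: r_1 = 4, r_2 = -3.

indicial: r^2 - 1 r - 12 = 0; roots r_1 = 4, r_2 = -3


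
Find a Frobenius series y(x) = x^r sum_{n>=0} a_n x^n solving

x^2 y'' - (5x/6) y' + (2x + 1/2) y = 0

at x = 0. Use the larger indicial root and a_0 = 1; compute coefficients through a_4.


Write in Frobenius form y'' + (p(x)/x) y' + (q(x)/x^2) y = 0:
  p(x) = -5/6,  q(x) = 2x + 1/2.
Indicial equation: r(r-1) + (-5/6) r + (1/2) = 0 -> roots r_1 = 3/2, r_2 = 1/3.
Take r = r_1 = 3/2. Let y(x) = x^r sum_{n>=0} a_n x^n with a_0 = 1.
Substitute y = x^r sum a_n x^n and match x^{r+n}. The recurrence is
  D(n) a_n + 2 a_{n-1} = 0,  where D(n) = (r+n)(r+n-1) + (-5/6)(r+n) + (1/2).
  a_n = -2 / D(n) * a_{n-1}.
Since the indicial polynomial factors as (r - r_1)(r - r_2), D(n) = (r_1 + n - r_1)(r_1 + n - r_2) = n(n + 7/6).
Evaluating step by step (a_0 = 1):
  n = 1: D(1) = 1(1 + 7/6) = 13/6; numerator = -2(1) = -2; a_1 = (-2)/(13/6) = -12/13
  n = 2: D(2) = 2(2 + 7/6) = 19/3; numerator = -2(-12/13) = 24/13; a_2 = (24/13)/(19/3) = 72/247
  n = 3: D(3) = 3(3 + 7/6) = 25/2; numerator = -2(72/247) = -144/247; a_3 = (-144/247)/(25/2) = -288/6175
  n = 4: D(4) = 4(4 + 7/6) = 62/3; numerator = -2(-288/6175) = 576/6175; a_4 = (576/6175)/(62/3) = 864/191425

r = 3/2; a_0 = 1; a_1 = -12/13; a_2 = 72/247; a_3 = -288/6175; a_4 = 864/191425


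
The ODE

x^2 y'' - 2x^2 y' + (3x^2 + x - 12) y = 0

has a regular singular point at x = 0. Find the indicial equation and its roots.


Divide by x^2 to reach normal form y'' + P_1(x) y' + P_2(x) y = 0 with P_1(x) = -2 and P_2(x) = 3 + 1/x - 12/x^2.
x = 0 is a singular point because the y-coefficient 3 + 1/x - 12/x^2 has a pole at x = 0.
It is a regular singular point because x P_1(x) = p(x) = -2x and x^2 P_2(x) = q(x) = 3x^2 + x - 12 are polynomials, hence analytic at x = 0.
p(0) = 0,  q(0) = -12.
Indicial equation: r(r-1) + p(0) r + q(0) = 0, i.e. r^2 + (p(0) - 1) r + q(0) = 0, i.e. r^2 - 1 r - 12 = 0.
Discriminant: (-1)^2 - 4(-12) = 49, so r = (1 ± 7)/2.
Solving: r_1 = 4, r_2 = -3.

indicial: r^2 - 1 r - 12 = 0; roots r_1 = 4, r_2 = -3


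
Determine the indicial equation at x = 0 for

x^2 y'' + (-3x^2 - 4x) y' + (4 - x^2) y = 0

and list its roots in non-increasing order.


Divide by x^2 to reach normal form y'' + P_1(x) y' + P_2(x) y = 0 with P_1(x) = -3 - 4/x and P_2(x) = -1 + 4/x^2.
x = 0 is a singular point because the y'-coefficient -3 - 4/x has a pole at x = 0 and the y-coefficient -1 + 4/x^2 has a pole at x = 0.
It is a regular singular point because x P_1(x) = p(x) = -3x - 4 and x^2 P_2(x) = q(x) = 4 - x^2 are polynomials, hence analytic at x = 0.
p(0) = -4,  q(0) = 4.
Indicial equation: r(r-1) + p(0) r + q(0) = 0, i.e. r^2 + (p(0) - 1) r + q(0) = 0, i.e. r^2 - 5 r + 4 = 0.
Discriminant: (-5)^2 - 4(4) = 9, so r = (5 ± 3)/2.
Solving: r_1 = 4, r_2 = 1.

indicial: r^2 - 5 r + 4 = 0; roots r_1 = 4, r_2 = 1


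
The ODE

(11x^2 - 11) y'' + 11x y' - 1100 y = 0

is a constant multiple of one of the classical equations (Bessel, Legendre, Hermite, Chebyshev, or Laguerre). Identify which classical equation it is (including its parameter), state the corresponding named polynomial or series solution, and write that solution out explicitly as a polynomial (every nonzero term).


All three coefficients share the factor -11; dividing through by -11 gives  (1 - x^2) y'' - x y' + 100 y = 0.
This matches the Chebyshev equation (1 - x^2) y'' - x y' + n^2 y = 0 (note the -x y' term, not -2x y') with n^2 = 100, so n = 10; the polynomial solution is T_10(x).
With y = sum_k a_k x^k, matching x^k gives (k+2)(k+1) a_{k+2} = (k^2 - n^2) a_k = (k - 10)(k + 10) a_k. The right side vanishes at k = 10, so the series with the parity of 10 terminates at degree 10.
Standard normalization: leading coefficient of T_n is 2^(n-1), so a_10 = 2^9 = 512. Work downward with a_k = (k+1)(k+2) a_{k+2} / ((k - 10)(k + 10)):
  a_8 = (9)(10)(512) / ((8 - 10)(8 + 10)) = 46080/(-36) = -1280
  a_6 = (7)(8)(-1280) / ((6 - 10)(6 + 10)) = -71680/(-64) = 1120
  a_4 = (5)(6)(1120) / ((4 - 10)(4 + 10)) = 33600/(-84) = -400
  a_2 = (3)(4)(-400) / ((2 - 10)(2 + 10)) = -4800/(-96) = 50
  a_0 = (1)(2)(50) / ((0 - 10)(0 + 10)) = 100/(-100) = -1
Hence T_10(x) = 512 x^10 - 1280 x^8 + 1120 x^6 - 400 x^4 + 50 x^2 - 1.

T_10(x); series = 512 x^10 - 1280 x^8 + 1120 x^6 - 400 x^4 + 50 x^2 - 1


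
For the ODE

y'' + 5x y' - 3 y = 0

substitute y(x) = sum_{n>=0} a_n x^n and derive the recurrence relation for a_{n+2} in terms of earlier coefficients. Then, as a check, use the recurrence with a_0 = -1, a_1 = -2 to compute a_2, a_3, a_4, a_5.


Substitute y = sum_n a_n x^n.
y''(x) has coefficient (n+2)(n+1) a_{n+2} at x^n;
5 x y'(x) has coefficient 5 n a_n at x^n (shift);
-3 y(x) has coefficient -3 a_n at x^n.
Matching x^n: (n+2)(n+1) a_{n+2} + (5n - 3) a_n = 0.
Thus a_{n+2} = (-5n + 3) / ((n+1)(n+2)) * a_n.

Check with a_0 = -1, a_1 = -2 (apply the recurrence for n = 0, 1, 2, 3): a_0 = -1, a_1 = -2, a_2 = -3/2, a_3 = 2/3, a_4 = 7/8, a_5 = -2/5.

a_(n+2) = (-5n + 3) / ((n+1)(n+2)) * a_n; check: a_0 = -1, a_1 = -2, a_2 = -3/2, a_3 = 2/3, a_4 = 7/8, a_5 = -2/5


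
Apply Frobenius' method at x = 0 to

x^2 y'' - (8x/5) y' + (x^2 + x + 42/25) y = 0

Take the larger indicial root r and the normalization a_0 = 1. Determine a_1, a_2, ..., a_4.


Write in Frobenius form y'' + (p(x)/x) y' + (q(x)/x^2) y = 0:
  p(x) = -8/5,  q(x) = x^2 + x + 42/25.
Indicial equation: r(r-1) + (-8/5) r + (42/25) = 0 -> roots r_1 = 7/5, r_2 = 6/5.
Take r = r_1 = 7/5. Let y(x) = x^r sum_{n>=0} a_n x^n with a_0 = 1.
Substitute y = x^r sum a_n x^n and match x^{r+n}. The recurrence is
  D(n) a_n + 1 a_{n-1} + 1 a_{n-2} = 0,  where D(n) = (r+n)(r+n-1) + (-8/5)(r+n) + (42/25).
  a_n = [-1 a_{n-1} - 1 a_{n-2}] / D(n).
Since the indicial polynomial factors as (r - r_1)(r - r_2), D(n) = (r_1 + n - r_1)(r_1 + n - r_2) = n(n + 1/5).
Evaluating step by step (a_0 = 1):
  n = 1: D(1) = 1(1 + 1/5) = 6/5; numerator = -1(1) = -1; a_1 = (-1)/(6/5) = -5/6
  n = 2: D(2) = 2(2 + 1/5) = 22/5; numerator = -1(-5/6) - 1(1) = -1/6; a_2 = (-1/6)/(22/5) = -5/132
  n = 3: D(3) = 3(3 + 1/5) = 48/5; numerator = -1(-5/132) - 1(-5/6) = 115/132; a_3 = (115/132)/(48/5) = 575/6336
  n = 4: D(4) = 4(4 + 1/5) = 84/5; numerator = -1(575/6336) - 1(-5/132) = -335/6336; a_4 = (-335/6336)/(84/5) = -1675/532224

r = 7/5; a_0 = 1; a_1 = -5/6; a_2 = -5/132; a_3 = 575/6336; a_4 = -1675/532224


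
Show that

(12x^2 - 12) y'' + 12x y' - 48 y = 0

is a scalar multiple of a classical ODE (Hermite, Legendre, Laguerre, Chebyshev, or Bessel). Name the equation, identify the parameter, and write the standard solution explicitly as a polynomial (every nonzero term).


All three coefficients share the factor -12; dividing through by -12 gives  (1 - x^2) y'' - x y' + 4 y = 0.
This matches the Chebyshev equation (1 - x^2) y'' - x y' + n^2 y = 0 (note the -x y' term, not -2x y') with n^2 = 4, so n = 2; the polynomial solution is T_2(x).
With y = sum_k a_k x^k, matching x^k gives (k+2)(k+1) a_{k+2} = (k^2 - n^2) a_k = (k - 2)(k + 2) a_k. The right side vanishes at k = 2, so the series with the parity of 2 terminates at degree 2.
Standard normalization: leading coefficient of T_n is 2^(n-1), so a_2 = 2^1 = 2. Work downward with a_k = (k+1)(k+2) a_{k+2} / ((k - 2)(k + 2)):
  a_0 = (1)(2)(2) / ((0 - 2)(0 + 2)) = 4/(-4) = -1
Hence T_2(x) = 2 x^2 - 1.

T_2(x); series = 2 x^2 - 1


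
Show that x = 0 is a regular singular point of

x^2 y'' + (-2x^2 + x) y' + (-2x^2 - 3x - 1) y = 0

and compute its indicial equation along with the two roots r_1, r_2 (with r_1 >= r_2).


Divide by x^2 to reach normal form y'' + P_1(x) y' + P_2(x) y = 0 with P_1(x) = -2 + 1/x and P_2(x) = -2 - 3/x - 1/x^2.
x = 0 is a singular point because the y'-coefficient -2 + 1/x has a pole at x = 0 and the y-coefficient -2 - 3/x - 1/x^2 has a pole at x = 0.
It is a regular singular point because x P_1(x) = p(x) = 1 - 2x and x^2 P_2(x) = q(x) = -2x^2 - 3x - 1 are polynomials, hence analytic at x = 0.
p(0) = 1,  q(0) = -1.
Indicial equation: r(r-1) + p(0) r + q(0) = 0, i.e. r^2 + (p(0) - 1) r + q(0) = 0, i.e. r^2 - 1 = 0.
Discriminant: (0)^2 - 4(-1) = 4, so r = (0 ± 2)/2.
Solving: r_1 = 1, r_2 = -1.

indicial: r^2 - 1 = 0; roots r_1 = 1, r_2 = -1


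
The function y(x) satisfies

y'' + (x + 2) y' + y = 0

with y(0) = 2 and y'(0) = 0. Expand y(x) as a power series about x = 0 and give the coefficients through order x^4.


Ansatz: y(x) = sum_{n>=0} a_n x^n, so y'(x) = sum_{n>=1} n a_n x^(n-1) and y''(x) = sum_{n>=2} n(n-1) a_n x^(n-2).
Substitute into P(x) y'' + Q(x) y' + R(x) y = 0 with P(x) = 1, Q(x) = x + 2, R(x) = 1, and match powers of x.
Initial conditions: a_0 = 2, a_1 = 0.
Setting the coefficient of each power of x to zero and solving order by order (substituting the coefficients already found):
  x^0: 2 a_2 + 2 a_1 + a_0 = 0  ->  2 a_2 = -2 a_1 - a_0 = -2  ->  a_2 = -1
  x^1: 6 a_3 + 4 a_2 + 2 a_1 = 0  ->  6 a_3 = -4 a_2 - 2 a_1 = 4  ->  a_3 = 2/3
  x^2: 12 a_4 + 6 a_3 + 3 a_2 = 0  ->  12 a_4 = -6 a_3 - 3 a_2 = -1  ->  a_4 = -1/12
Truncated series: y(x) = 2 - x^2 + (2/3) x^3 - (1/12) x^4 + O(x^5).

a_0 = 2; a_1 = 0; a_2 = -1; a_3 = 2/3; a_4 = -1/12


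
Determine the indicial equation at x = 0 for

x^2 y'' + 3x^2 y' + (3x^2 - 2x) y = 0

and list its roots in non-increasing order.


Divide by x^2 to reach normal form y'' + P_1(x) y' + P_2(x) y = 0 with P_1(x) = 3 and P_2(x) = 3 - 2/x.
x = 0 is a singular point because the y-coefficient 3 - 2/x has a pole at x = 0.
It is a regular singular point because x P_1(x) = p(x) = 3x and x^2 P_2(x) = q(x) = 3x^2 - 2x are polynomials, hence analytic at x = 0.
p(0) = 0,  q(0) = 0.
Indicial equation: r(r-1) + p(0) r + q(0) = 0, i.e. r^2 + (p(0) - 1) r + q(0) = 0, i.e. r^2 - 1 r = 0.
Discriminant: (-1)^2 - 4(0) = 1, so r = (1 ± 1)/2.
Solving: r_1 = 1, r_2 = 0.

indicial: r^2 - 1 r = 0; roots r_1 = 1, r_2 = 0


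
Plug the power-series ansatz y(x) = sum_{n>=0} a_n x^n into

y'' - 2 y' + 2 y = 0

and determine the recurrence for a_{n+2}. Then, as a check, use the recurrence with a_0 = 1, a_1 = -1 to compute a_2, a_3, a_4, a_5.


Substitute y = sum_n a_n x^n.
y''(x) has coefficient (n+2)(n+1) a_{n+2} at x^n;
-2 y'(x) has coefficient -2 (n+1) a_{n+1} at x^n;
2 y(x) has coefficient 2 a_n at x^n.
Matching x^n: (n+2)(n+1) a_{n+2} - 2 (n+1) a_{n+1} + 2 a_n = 0.
Thus a_{n+2} = [2 (n+1) a_{n+1} - 2 a_n] / ((n+1)(n+2)).

Check with a_0 = 1, a_1 = -1 (apply the recurrence for n = 0, 1, 2, 3): a_0 = 1, a_1 = -1, a_2 = -2, a_3 = -1, a_4 = -1/6, a_5 = 1/30.

a_(n+2) = [2 (n+1) a_(n+1) - 2 a_n] / ((n+1)(n+2)); check: a_0 = 1, a_1 = -1, a_2 = -2, a_3 = -1, a_4 = -1/6, a_5 = 1/30


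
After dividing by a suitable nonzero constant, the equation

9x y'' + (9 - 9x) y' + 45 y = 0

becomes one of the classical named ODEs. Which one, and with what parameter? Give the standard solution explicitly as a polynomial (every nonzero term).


All three coefficients share the factor 9; dividing through by 9 gives  x y'' + (1 - x) y' + 5 y = 0.
This matches the Laguerre equation x y'' + (1 - x) y' + n y = 0 with n = 5; the polynomial solution is L_5(x).
With y = sum_k a_k x^k, matching x^k gives (k+1)k a_{k+1} + (k+1) a_{k+1} - k a_k + n a_k = 0, i.e. (k+1)^2 a_{k+1} = (k - n) a_k = (k - 5) a_k. The right side vanishes at k = 5, so the series terminates at degree 5.
Standard normalization L_n(0) = 1 gives a_0 = 1. Work upward with a_{k+1} = (k - 5) a_k / (k+1)^2:
  a_1 = (0 - 5)(1) / 1^2 = -5/1 = -5
  a_2 = (1 - 5)(-5) / 2^2 = 20/4 = 5
  a_3 = (2 - 5)(5) / 3^2 = -15/9 = -5/3
  a_4 = (3 - 5)(-5/3) / 4^2 = (10/3)/16 = 5/24
  a_5 = (4 - 5)(5/24) / 5^2 = (-5/24)/25 = -1/120
Hence L_5(x) = -x^5/120 + 5 x^4/24 - 5 x^3/3 + 5 x^2 - 5 x + 1.

L_5(x); series = -x^5/120 + 5 x^4/24 - 5 x^3/3 + 5 x^2 - 5 x + 1


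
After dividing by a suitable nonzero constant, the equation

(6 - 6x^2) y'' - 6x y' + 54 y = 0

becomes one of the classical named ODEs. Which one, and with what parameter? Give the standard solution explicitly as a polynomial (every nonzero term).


All three coefficients share the factor 6; dividing through by 6 gives  (1 - x^2) y'' - x y' + 9 y = 0.
This matches the Chebyshev equation (1 - x^2) y'' - x y' + n^2 y = 0 (note the -x y' term, not -2x y') with n^2 = 9, so n = 3; the polynomial solution is T_3(x).
With y = sum_k a_k x^k, matching x^k gives (k+2)(k+1) a_{k+2} = (k^2 - n^2) a_k = (k - 3)(k + 3) a_k. The right side vanishes at k = 3, so the series with the parity of 3 terminates at degree 3.
Standard normalization: leading coefficient of T_n is 2^(n-1), so a_3 = 2^2 = 4. Work downward with a_k = (k+1)(k+2) a_{k+2} / ((k - 3)(k + 3)):
  a_1 = (2)(3)(4) / ((1 - 3)(1 + 3)) = 24/(-8) = -3
Hence T_3(x) = 4 x^3 - 3 x.

T_3(x); series = 4 x^3 - 3 x


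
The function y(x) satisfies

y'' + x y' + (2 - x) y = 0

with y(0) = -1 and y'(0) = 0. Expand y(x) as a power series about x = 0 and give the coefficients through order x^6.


Ansatz: y(x) = sum_{n>=0} a_n x^n, so y'(x) = sum_{n>=1} n a_n x^(n-1) and y''(x) = sum_{n>=2} n(n-1) a_n x^(n-2).
Substitute into P(x) y'' + Q(x) y' + R(x) y = 0 with P(x) = 1, Q(x) = x, R(x) = 2 - x, and match powers of x.
Initial conditions: a_0 = -1, a_1 = 0.
Setting the coefficient of each power of x to zero and solving order by order (substituting the coefficients already found):
  x^0: 2 a_2 + 2 a_0 = 0  ->  2 a_2 = -2 a_0 = 2  ->  a_2 = 1
  x^1: 6 a_3 + 3 a_1 - a_0 = 0  ->  6 a_3 = -3 a_1 + a_0 = -1  ->  a_3 = -1/6
  x^2: 12 a_4 + 4 a_2 - a_1 = 0  ->  12 a_4 = -4 a_2 + a_1 = -4  ->  a_4 = -1/3
  x^3: 20 a_5 + 5 a_3 - a_2 = 0  ->  20 a_5 = -5 a_3 + a_2 = 11/6  ->  a_5 = 11/120
  x^4: 30 a_6 + 6 a_4 - a_3 = 0  ->  30 a_6 = -6 a_4 + a_3 = 11/6  ->  a_6 = 11/180
Truncated series: y(x) = -1 + x^2 - (1/6) x^3 - (1/3) x^4 + (11/120) x^5 + (11/180) x^6 + O(x^7).

a_0 = -1; a_1 = 0; a_2 = 1; a_3 = -1/6; a_4 = -1/3; a_5 = 11/120; a_6 = 11/180


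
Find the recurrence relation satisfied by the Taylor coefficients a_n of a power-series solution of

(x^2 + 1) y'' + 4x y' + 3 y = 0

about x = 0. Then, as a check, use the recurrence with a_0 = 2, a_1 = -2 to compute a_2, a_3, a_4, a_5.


Substitute y = sum_n a_n x^n.
(1 + 1 x^2) y'' contributes (n+2)(n+1) a_{n+2} + n(n-1) a_n at x^n.
4 x y'(x) contributes 4 n a_n at x^n.
3 y(x) contributes 3 a_n at x^n.
Matching x^n: (n+2)(n+1) a_{n+2} + (n(n-1) + 4 n + 3) a_n = 0.
Thus a_{n+2} = (-n(n-1) - 4 n - 3) / ((n+1)(n+2)) * a_n.

Check with a_0 = 2, a_1 = -2 (apply the recurrence for n = 0, 1, 2, 3): a_0 = 2, a_1 = -2, a_2 = -3, a_3 = 7/3, a_4 = 13/4, a_5 = -49/20.

a_(n+2) = (-n(n-1) - 4 n - 3) / ((n+1)(n+2)) * a_n; check: a_0 = 2, a_1 = -2, a_2 = -3, a_3 = 7/3, a_4 = 13/4, a_5 = -49/20


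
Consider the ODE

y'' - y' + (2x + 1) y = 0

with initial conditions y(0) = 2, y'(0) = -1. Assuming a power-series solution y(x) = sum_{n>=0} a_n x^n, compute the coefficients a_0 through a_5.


Ansatz: y(x) = sum_{n>=0} a_n x^n, so y'(x) = sum_{n>=1} n a_n x^(n-1) and y''(x) = sum_{n>=2} n(n-1) a_n x^(n-2).
Substitute into P(x) y'' + Q(x) y' + R(x) y = 0 with P(x) = 1, Q(x) = -1, R(x) = 2x + 1, and match powers of x.
Initial conditions: a_0 = 2, a_1 = -1.
Setting the coefficient of each power of x to zero and solving order by order (substituting the coefficients already found):
  x^0: 2 a_2 - a_1 + a_0 = 0  ->  2 a_2 = a_1 - a_0 = -3  ->  a_2 = -3/2
  x^1: 6 a_3 - 2 a_2 + a_1 + 2 a_0 = 0  ->  6 a_3 = 2 a_2 - a_1 - 2 a_0 = -6  ->  a_3 = -1
  x^2: 12 a_4 - 3 a_3 + a_2 + 2 a_1 = 0  ->  12 a_4 = 3 a_3 - a_2 - 2 a_1 = 1/2  ->  a_4 = 1/24
  x^3: 20 a_5 - 4 a_4 + a_3 + 2 a_2 = 0  ->  20 a_5 = 4 a_4 - a_3 - 2 a_2 = 25/6  ->  a_5 = 5/24
Truncated series: y(x) = 2 - x - (3/2) x^2 - x^3 + (1/24) x^4 + (5/24) x^5 + O(x^6).

a_0 = 2; a_1 = -1; a_2 = -3/2; a_3 = -1; a_4 = 1/24; a_5 = 5/24


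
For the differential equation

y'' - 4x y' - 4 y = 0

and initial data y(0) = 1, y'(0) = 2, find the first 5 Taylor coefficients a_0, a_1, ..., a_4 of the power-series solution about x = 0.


Ansatz: y(x) = sum_{n>=0} a_n x^n, so y'(x) = sum_{n>=1} n a_n x^(n-1) and y''(x) = sum_{n>=2} n(n-1) a_n x^(n-2).
Substitute into P(x) y'' + Q(x) y' + R(x) y = 0 with P(x) = 1, Q(x) = -4x, R(x) = -4, and match powers of x.
Initial conditions: a_0 = 1, a_1 = 2.
Setting the coefficient of each power of x to zero and solving order by order (substituting the coefficients already found):
  x^0: 2 a_2 - 4 a_0 = 0  ->  2 a_2 = 4 a_0 = 4  ->  a_2 = 2
  x^1: 6 a_3 - 8 a_1 = 0  ->  6 a_3 = 8 a_1 = 16  ->  a_3 = 8/3
  x^2: 12 a_4 - 12 a_2 = 0  ->  12 a_4 = 12 a_2 = 24  ->  a_4 = 2
Truncated series: y(x) = 1 + 2 x + 2 x^2 + (8/3) x^3 + 2 x^4 + O(x^5).

a_0 = 1; a_1 = 2; a_2 = 2; a_3 = 8/3; a_4 = 2


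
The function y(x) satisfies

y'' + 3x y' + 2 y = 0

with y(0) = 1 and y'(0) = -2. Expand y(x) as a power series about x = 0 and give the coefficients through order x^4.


Ansatz: y(x) = sum_{n>=0} a_n x^n, so y'(x) = sum_{n>=1} n a_n x^(n-1) and y''(x) = sum_{n>=2} n(n-1) a_n x^(n-2).
Substitute into P(x) y'' + Q(x) y' + R(x) y = 0 with P(x) = 1, Q(x) = 3x, R(x) = 2, and match powers of x.
Initial conditions: a_0 = 1, a_1 = -2.
Setting the coefficient of each power of x to zero and solving order by order (substituting the coefficients already found):
  x^0: 2 a_2 + 2 a_0 = 0  ->  2 a_2 = -2 a_0 = -2  ->  a_2 = -1
  x^1: 6 a_3 + 5 a_1 = 0  ->  6 a_3 = -5 a_1 = 10  ->  a_3 = 5/3
  x^2: 12 a_4 + 8 a_2 = 0  ->  12 a_4 = -8 a_2 = 8  ->  a_4 = 2/3
Truncated series: y(x) = 1 - 2 x - x^2 + (5/3) x^3 + (2/3) x^4 + O(x^5).

a_0 = 1; a_1 = -2; a_2 = -1; a_3 = 5/3; a_4 = 2/3


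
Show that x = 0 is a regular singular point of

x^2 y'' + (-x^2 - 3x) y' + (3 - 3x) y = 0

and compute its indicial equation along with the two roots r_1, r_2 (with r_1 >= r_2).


Divide by x^2 to reach normal form y'' + P_1(x) y' + P_2(x) y = 0 with P_1(x) = -1 - 3/x and P_2(x) = -3/x + 3/x^2.
x = 0 is a singular point because the y'-coefficient -1 - 3/x has a pole at x = 0 and the y-coefficient -3/x + 3/x^2 has a pole at x = 0.
It is a regular singular point because x P_1(x) = p(x) = -x - 3 and x^2 P_2(x) = q(x) = 3 - 3x are polynomials, hence analytic at x = 0.
p(0) = -3,  q(0) = 3.
Indicial equation: r(r-1) + p(0) r + q(0) = 0, i.e. r^2 + (p(0) - 1) r + q(0) = 0, i.e. r^2 - 4 r + 3 = 0.
Discriminant: (-4)^2 - 4(3) = 4, so r = (4 ± 2)/2.
Solving: r_1 = 3, r_2 = 1.

indicial: r^2 - 4 r + 3 = 0; roots r_1 = 3, r_2 = 1


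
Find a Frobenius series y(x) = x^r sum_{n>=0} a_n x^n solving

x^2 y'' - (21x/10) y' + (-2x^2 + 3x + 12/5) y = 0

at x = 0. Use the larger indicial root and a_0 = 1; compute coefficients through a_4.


Write in Frobenius form y'' + (p(x)/x) y' + (q(x)/x^2) y = 0:
  p(x) = -21/10,  q(x) = -2x^2 + 3x + 12/5.
Indicial equation: r(r-1) + (-21/10) r + (12/5) = 0 -> roots r_1 = 8/5, r_2 = 3/2.
Take r = r_1 = 8/5. Let y(x) = x^r sum_{n>=0} a_n x^n with a_0 = 1.
Substitute y = x^r sum a_n x^n and match x^{r+n}. The recurrence is
  D(n) a_n + 3 a_{n-1} - 2 a_{n-2} = 0,  where D(n) = (r+n)(r+n-1) + (-21/10)(r+n) + (12/5).
  a_n = [-3 a_{n-1} + 2 a_{n-2}] / D(n).
Since the indicial polynomial factors as (r - r_1)(r - r_2), D(n) = (r_1 + n - r_1)(r_1 + n - r_2) = n(n + 1/10).
Evaluating step by step (a_0 = 1):
  n = 1: D(1) = 1(1 + 1/10) = 11/10; numerator = -3(1) = -3; a_1 = (-3)/(11/10) = -30/11
  n = 2: D(2) = 2(2 + 1/10) = 21/5; numerator = -3(-30/11) + 2(1) = 112/11; a_2 = (112/11)/(21/5) = 80/33
  n = 3: D(3) = 3(3 + 1/10) = 93/10; numerator = -3(80/33) + 2(-30/11) = -140/11; a_3 = (-140/11)/(93/10) = -1400/1023
  n = 4: D(4) = 4(4 + 1/10) = 82/5; numerator = -3(-1400/1023) + 2(80/33) = 9160/1023; a_4 = (9160/1023)/(82/5) = 22900/41943

r = 8/5; a_0 = 1; a_1 = -30/11; a_2 = 80/33; a_3 = -1400/1023; a_4 = 22900/41943


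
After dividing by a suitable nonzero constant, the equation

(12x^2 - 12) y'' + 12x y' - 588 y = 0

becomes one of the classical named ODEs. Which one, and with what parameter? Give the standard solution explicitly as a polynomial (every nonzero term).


All three coefficients share the factor -12; dividing through by -12 gives  (1 - x^2) y'' - x y' + 49 y = 0.
This matches the Chebyshev equation (1 - x^2) y'' - x y' + n^2 y = 0 (note the -x y' term, not -2x y') with n^2 = 49, so n = 7; the polynomial solution is T_7(x).
With y = sum_k a_k x^k, matching x^k gives (k+2)(k+1) a_{k+2} = (k^2 - n^2) a_k = (k - 7)(k + 7) a_k. The right side vanishes at k = 7, so the series with the parity of 7 terminates at degree 7.
Standard normalization: leading coefficient of T_n is 2^(n-1), so a_7 = 2^6 = 64. Work downward with a_k = (k+1)(k+2) a_{k+2} / ((k - 7)(k + 7)):
  a_5 = (6)(7)(64) / ((5 - 7)(5 + 7)) = 2688/(-24) = -112
  a_3 = (4)(5)(-112) / ((3 - 7)(3 + 7)) = -2240/(-40) = 56
  a_1 = (2)(3)(56) / ((1 - 7)(1 + 7)) = 336/(-48) = -7
Hence T_7(x) = 64 x^7 - 112 x^5 + 56 x^3 - 7 x.

T_7(x); series = 64 x^7 - 112 x^5 + 56 x^3 - 7 x


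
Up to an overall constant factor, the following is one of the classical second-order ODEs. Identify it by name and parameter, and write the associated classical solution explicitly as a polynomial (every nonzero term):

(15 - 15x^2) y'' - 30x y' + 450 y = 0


All three coefficients share the factor 15; dividing through by 15 gives  (1 - x^2) y'' - 2x y' + 30 y = 0.
This matches the Legendre equation (1 - x^2) y'' - 2x y' + n(n+1) y = 0 (note the -2x y' term) with n(n+1) = 30, so n = 5; the polynomial solution is P_5(x).
With y = sum_k a_k x^k, matching x^k gives (k+2)(k+1) a_{k+2} = [k(k+1) - n(n+1)] a_k = (k - 5)(k + 6) a_k. The right side vanishes at k = 5, so the series with the parity of 5 terminates at degree 5.
Standard normalization (P_n(1) = 1): leading coefficient (2n)!/(2^n (n!)^2) = 3628800/(32*14400) = 63/8, so a_5 = 63/8. Work downward with a_k = (k+1)(k+2) a_{k+2} / ((k - 5)(k + 6)):
  a_3 = (4)(5)(63/8) / ((3 - 5)(3 + 6)) = (315/2)/(-18) = -35/4
  a_1 = (2)(3)(-35/4) / ((1 - 5)(1 + 6)) = (-105/2)/(-28) = 15/8
Hence P_5(x) = 63 x^5/8 - 35 x^3/4 + 15 x/8.

P_5(x); series = 63 x^5/8 - 35 x^3/4 + 15 x/8


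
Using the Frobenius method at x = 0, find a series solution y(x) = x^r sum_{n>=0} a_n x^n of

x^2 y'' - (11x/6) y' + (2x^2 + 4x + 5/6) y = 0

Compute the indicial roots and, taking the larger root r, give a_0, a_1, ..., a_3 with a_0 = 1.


Write in Frobenius form y'' + (p(x)/x) y' + (q(x)/x^2) y = 0:
  p(x) = -11/6,  q(x) = 2x^2 + 4x + 5/6.
Indicial equation: r(r-1) + (-11/6) r + (5/6) = 0 -> roots r_1 = 5/2, r_2 = 1/3.
Take r = r_1 = 5/2. Let y(x) = x^r sum_{n>=0} a_n x^n with a_0 = 1.
Substitute y = x^r sum a_n x^n and match x^{r+n}. The recurrence is
  D(n) a_n + 4 a_{n-1} + 2 a_{n-2} = 0,  where D(n) = (r+n)(r+n-1) + (-11/6)(r+n) + (5/6).
  a_n = [-4 a_{n-1} - 2 a_{n-2}] / D(n).
Since the indicial polynomial factors as (r - r_1)(r - r_2), D(n) = (r_1 + n - r_1)(r_1 + n - r_2) = n(n + 13/6).
Evaluating step by step (a_0 = 1):
  n = 1: D(1) = 1(1 + 13/6) = 19/6; numerator = -4(1) = -4; a_1 = (-4)/(19/6) = -24/19
  n = 2: D(2) = 2(2 + 13/6) = 25/3; numerator = -4(-24/19) - 2(1) = 58/19; a_2 = (58/19)/(25/3) = 174/475
  n = 3: D(3) = 3(3 + 13/6) = 31/2; numerator = -4(174/475) - 2(-24/19) = 504/475; a_3 = (504/475)/(31/2) = 1008/14725

r = 5/2; a_0 = 1; a_1 = -24/19; a_2 = 174/475; a_3 = 1008/14725


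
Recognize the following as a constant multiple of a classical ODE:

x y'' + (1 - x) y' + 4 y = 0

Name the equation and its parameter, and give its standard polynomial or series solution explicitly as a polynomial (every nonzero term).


The equation is already in a standard form:  x y'' + (1 - x) y' + 4 y = 0.
This matches the Laguerre equation x y'' + (1 - x) y' + n y = 0 with n = 4; the polynomial solution is L_4(x).
With y = sum_k a_k x^k, matching x^k gives (k+1)k a_{k+1} + (k+1) a_{k+1} - k a_k + n a_k = 0, i.e. (k+1)^2 a_{k+1} = (k - n) a_k = (k - 4) a_k. The right side vanishes at k = 4, so the series terminates at degree 4.
Standard normalization L_n(0) = 1 gives a_0 = 1. Work upward with a_{k+1} = (k - 4) a_k / (k+1)^2:
  a_1 = (0 - 4)(1) / 1^2 = -4/1 = -4
  a_2 = (1 - 4)(-4) / 2^2 = 12/4 = 3
  a_3 = (2 - 4)(3) / 3^2 = -6/9 = -2/3
  a_4 = (3 - 4)(-2/3) / 4^2 = (2/3)/16 = 1/24
Hence L_4(x) = x^4/24 - 2 x^3/3 + 3 x^2 - 4 x + 1.

L_4(x); series = x^4/24 - 2 x^3/3 + 3 x^2 - 4 x + 1


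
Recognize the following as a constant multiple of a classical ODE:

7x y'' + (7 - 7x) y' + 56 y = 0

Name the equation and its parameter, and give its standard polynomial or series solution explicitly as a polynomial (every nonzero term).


All three coefficients share the factor 7; dividing through by 7 gives  x y'' + (1 - x) y' + 8 y = 0.
This matches the Laguerre equation x y'' + (1 - x) y' + n y = 0 with n = 8; the polynomial solution is L_8(x).
With y = sum_k a_k x^k, matching x^k gives (k+1)k a_{k+1} + (k+1) a_{k+1} - k a_k + n a_k = 0, i.e. (k+1)^2 a_{k+1} = (k - n) a_k = (k - 8) a_k. The right side vanishes at k = 8, so the series terminates at degree 8.
Standard normalization L_n(0) = 1 gives a_0 = 1. Work upward with a_{k+1} = (k - 8) a_k / (k+1)^2:
  a_1 = (0 - 8)(1) / 1^2 = -8/1 = -8
  a_2 = (1 - 8)(-8) / 2^2 = 56/4 = 14
  a_3 = (2 - 8)(14) / 3^2 = -84/9 = -28/3
  a_4 = (3 - 8)(-28/3) / 4^2 = (140/3)/16 = 35/12
  a_5 = (4 - 8)(35/12) / 5^2 = (-35/3)/25 = -7/15
  a_6 = (5 - 8)(-7/15) / 6^2 = (7/5)/36 = 7/180
  a_7 = (6 - 8)(7/180) / 7^2 = (-7/90)/49 = -1/630
  a_8 = (7 - 8)(-1/630) / 8^2 = (1/630)/64 = 1/40320
Hence L_8(x) = x^8/40320 - x^7/630 + 7 x^6/180 - 7 x^5/15 + 35 x^4/12 - 28 x^3/3 + 14 x^2 - 8 x + 1.

L_8(x); series = x^8/40320 - x^7/630 + 7 x^6/180 - 7 x^5/15 + 35 x^4/12 - 28 x^3/3 + 14 x^2 - 8 x + 1


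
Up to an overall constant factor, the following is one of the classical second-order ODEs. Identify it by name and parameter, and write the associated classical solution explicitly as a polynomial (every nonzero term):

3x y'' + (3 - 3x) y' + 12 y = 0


All three coefficients share the factor 3; dividing through by 3 gives  x y'' + (1 - x) y' + 4 y = 0.
This matches the Laguerre equation x y'' + (1 - x) y' + n y = 0 with n = 4; the polynomial solution is L_4(x).
With y = sum_k a_k x^k, matching x^k gives (k+1)k a_{k+1} + (k+1) a_{k+1} - k a_k + n a_k = 0, i.e. (k+1)^2 a_{k+1} = (k - n) a_k = (k - 4) a_k. The right side vanishes at k = 4, so the series terminates at degree 4.
Standard normalization L_n(0) = 1 gives a_0 = 1. Work upward with a_{k+1} = (k - 4) a_k / (k+1)^2:
  a_1 = (0 - 4)(1) / 1^2 = -4/1 = -4
  a_2 = (1 - 4)(-4) / 2^2 = 12/4 = 3
  a_3 = (2 - 4)(3) / 3^2 = -6/9 = -2/3
  a_4 = (3 - 4)(-2/3) / 4^2 = (2/3)/16 = 1/24
Hence L_4(x) = x^4/24 - 2 x^3/3 + 3 x^2 - 4 x + 1.

L_4(x); series = x^4/24 - 2 x^3/3 + 3 x^2 - 4 x + 1


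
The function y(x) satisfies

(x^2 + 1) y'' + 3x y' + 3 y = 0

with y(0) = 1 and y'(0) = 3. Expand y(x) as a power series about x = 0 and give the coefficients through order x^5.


Ansatz: y(x) = sum_{n>=0} a_n x^n, so y'(x) = sum_{n>=1} n a_n x^(n-1) and y''(x) = sum_{n>=2} n(n-1) a_n x^(n-2).
Substitute into P(x) y'' + Q(x) y' + R(x) y = 0 with P(x) = x^2 + 1, Q(x) = 3x, R(x) = 3, and match powers of x.
Initial conditions: a_0 = 1, a_1 = 3.
Setting the coefficient of each power of x to zero and solving order by order (substituting the coefficients already found):
  x^0: 2 a_2 + 3 a_0 = 0  ->  2 a_2 = -3 a_0 = -3  ->  a_2 = -3/2
  x^1: 6 a_3 + 6 a_1 = 0  ->  6 a_3 = -6 a_1 = -18  ->  a_3 = -3
  x^2: 12 a_4 + 11 a_2 = 0  ->  12 a_4 = -11 a_2 = 33/2  ->  a_4 = 11/8
  x^3: 20 a_5 + 18 a_3 = 0  ->  20 a_5 = -18 a_3 = 54  ->  a_5 = 27/10
Truncated series: y(x) = 1 + 3 x - (3/2) x^2 - 3 x^3 + (11/8) x^4 + (27/10) x^5 + O(x^6).

a_0 = 1; a_1 = 3; a_2 = -3/2; a_3 = -3; a_4 = 11/8; a_5 = 27/10


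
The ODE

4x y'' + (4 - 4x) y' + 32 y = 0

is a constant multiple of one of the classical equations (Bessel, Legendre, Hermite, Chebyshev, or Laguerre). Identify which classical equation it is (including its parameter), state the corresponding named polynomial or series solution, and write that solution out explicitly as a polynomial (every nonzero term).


All three coefficients share the factor 4; dividing through by 4 gives  x y'' + (1 - x) y' + 8 y = 0.
This matches the Laguerre equation x y'' + (1 - x) y' + n y = 0 with n = 8; the polynomial solution is L_8(x).
With y = sum_k a_k x^k, matching x^k gives (k+1)k a_{k+1} + (k+1) a_{k+1} - k a_k + n a_k = 0, i.e. (k+1)^2 a_{k+1} = (k - n) a_k = (k - 8) a_k. The right side vanishes at k = 8, so the series terminates at degree 8.
Standard normalization L_n(0) = 1 gives a_0 = 1. Work upward with a_{k+1} = (k - 8) a_k / (k+1)^2:
  a_1 = (0 - 8)(1) / 1^2 = -8/1 = -8
  a_2 = (1 - 8)(-8) / 2^2 = 56/4 = 14
  a_3 = (2 - 8)(14) / 3^2 = -84/9 = -28/3
  a_4 = (3 - 8)(-28/3) / 4^2 = (140/3)/16 = 35/12
  a_5 = (4 - 8)(35/12) / 5^2 = (-35/3)/25 = -7/15
  a_6 = (5 - 8)(-7/15) / 6^2 = (7/5)/36 = 7/180
  a_7 = (6 - 8)(7/180) / 7^2 = (-7/90)/49 = -1/630
  a_8 = (7 - 8)(-1/630) / 8^2 = (1/630)/64 = 1/40320
Hence L_8(x) = x^8/40320 - x^7/630 + 7 x^6/180 - 7 x^5/15 + 35 x^4/12 - 28 x^3/3 + 14 x^2 - 8 x + 1.

L_8(x); series = x^8/40320 - x^7/630 + 7 x^6/180 - 7 x^5/15 + 35 x^4/12 - 28 x^3/3 + 14 x^2 - 8 x + 1


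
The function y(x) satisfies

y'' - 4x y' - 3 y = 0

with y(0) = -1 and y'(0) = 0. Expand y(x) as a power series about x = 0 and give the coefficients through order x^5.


Ansatz: y(x) = sum_{n>=0} a_n x^n, so y'(x) = sum_{n>=1} n a_n x^(n-1) and y''(x) = sum_{n>=2} n(n-1) a_n x^(n-2).
Substitute into P(x) y'' + Q(x) y' + R(x) y = 0 with P(x) = 1, Q(x) = -4x, R(x) = -3, and match powers of x.
Initial conditions: a_0 = -1, a_1 = 0.
Setting the coefficient of each power of x to zero and solving order by order (substituting the coefficients already found):
  x^0: 2 a_2 - 3 a_0 = 0  ->  2 a_2 = 3 a_0 = -3  ->  a_2 = -3/2
  x^1: 6 a_3 - 7 a_1 = 0  ->  6 a_3 = 7 a_1 = 0  ->  a_3 = 0
  x^2: 12 a_4 - 11 a_2 = 0  ->  12 a_4 = 11 a_2 = -33/2  ->  a_4 = -11/8
  x^3: 20 a_5 - 15 a_3 = 0  ->  20 a_5 = 15 a_3 = 0  ->  a_5 = 0
Truncated series: y(x) = -1 - (3/2) x^2 - (11/8) x^4 + O(x^6).

a_0 = -1; a_1 = 0; a_2 = -3/2; a_3 = 0; a_4 = -11/8; a_5 = 0


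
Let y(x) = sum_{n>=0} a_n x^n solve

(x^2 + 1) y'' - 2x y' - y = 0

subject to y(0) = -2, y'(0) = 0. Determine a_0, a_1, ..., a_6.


Ansatz: y(x) = sum_{n>=0} a_n x^n, so y'(x) = sum_{n>=1} n a_n x^(n-1) and y''(x) = sum_{n>=2} n(n-1) a_n x^(n-2).
Substitute into P(x) y'' + Q(x) y' + R(x) y = 0 with P(x) = x^2 + 1, Q(x) = -2x, R(x) = -1, and match powers of x.
Initial conditions: a_0 = -2, a_1 = 0.
Setting the coefficient of each power of x to zero and solving order by order (substituting the coefficients already found):
  x^0: 2 a_2 - a_0 = 0  ->  2 a_2 = a_0 = -2  ->  a_2 = -1
  x^1: 6 a_3 - 3 a_1 = 0  ->  6 a_3 = 3 a_1 = 0  ->  a_3 = 0
  x^2: 12 a_4 - 3 a_2 = 0  ->  12 a_4 = 3 a_2 = -3  ->  a_4 = -1/4
  x^3: 20 a_5 - a_3 = 0  ->  20 a_5 = a_3 = 0  ->  a_5 = 0
  x^4: 30 a_6 + 3 a_4 = 0  ->  30 a_6 = -3 a_4 = 3/4  ->  a_6 = 1/40
Truncated series: y(x) = -2 - x^2 - (1/4) x^4 + (1/40) x^6 + O(x^7).

a_0 = -2; a_1 = 0; a_2 = -1; a_3 = 0; a_4 = -1/4; a_5 = 0; a_6 = 1/40


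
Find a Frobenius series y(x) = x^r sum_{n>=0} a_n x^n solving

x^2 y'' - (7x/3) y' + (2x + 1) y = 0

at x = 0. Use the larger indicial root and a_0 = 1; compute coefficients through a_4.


Write in Frobenius form y'' + (p(x)/x) y' + (q(x)/x^2) y = 0:
  p(x) = -7/3,  q(x) = 2x + 1.
Indicial equation: r(r-1) + (-7/3) r + (1) = 0 -> roots r_1 = 3, r_2 = 1/3.
Take r = r_1 = 3. Let y(x) = x^r sum_{n>=0} a_n x^n with a_0 = 1.
Substitute y = x^r sum a_n x^n and match x^{r+n}. The recurrence is
  D(n) a_n + 2 a_{n-1} = 0,  where D(n) = (r+n)(r+n-1) + (-7/3)(r+n) + (1).
  a_n = -2 / D(n) * a_{n-1}.
Since the indicial polynomial factors as (r - r_1)(r - r_2), D(n) = (r_1 + n - r_1)(r_1 + n - r_2) = n(n + 8/3).
Evaluating step by step (a_0 = 1):
  n = 1: D(1) = 1(1 + 8/3) = 11/3; numerator = -2(1) = -2; a_1 = (-2)/(11/3) = -6/11
  n = 2: D(2) = 2(2 + 8/3) = 28/3; numerator = -2(-6/11) = 12/11; a_2 = (12/11)/(28/3) = 9/77
  n = 3: D(3) = 3(3 + 8/3) = 17; numerator = -2(9/77) = -18/77; a_3 = (-18/77)/(17) = -18/1309
  n = 4: D(4) = 4(4 + 8/3) = 80/3; numerator = -2(-18/1309) = 36/1309; a_4 = (36/1309)/(80/3) = 27/26180

r = 3; a_0 = 1; a_1 = -6/11; a_2 = 9/77; a_3 = -18/1309; a_4 = 27/26180


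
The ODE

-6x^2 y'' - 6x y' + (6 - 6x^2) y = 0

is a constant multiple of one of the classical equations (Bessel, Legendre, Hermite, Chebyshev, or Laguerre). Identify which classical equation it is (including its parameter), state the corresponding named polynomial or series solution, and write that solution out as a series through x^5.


All three coefficients share the factor -6; dividing through by -6 gives  x^2 y'' + x y' + (x^2 - 1) y = 0.
This matches the Bessel equation x^2 y'' + x y' + (x^2 - nu^2) y = 0 with nu^2 = 1, so nu = 1; the solution bounded at x = 0 is J_1(x).
Frobenius at x = 0: indicial roots ±nu; for r = nu the recurrence k(k + 2nu) c_k = -c_{k-2} gives the standard series J_nu(x) = sum_{k>=0} (-1)^k / (k! (k+nu)!) (x/2)^(2k+nu). Evaluate the first 3 terms:
  k = 0: (-1)^0 / (0! * 1! * 2^1) x^1 = 1/(1*1*2) x^1 = (1/2) x^1
  k = 1: (-1)^1 / (1! * 2! * 2^3) x^3 = -1/(1*2*8) x^3 = (-1/16) x^3
  k = 2: (-1)^2 / (2! * 3! * 2^5) x^5 = 1/(2*6*32) x^5 = (1/384) x^5
Hence J_1(x) = x^5/384 - x^3/16 + x/2 + ....

J_1(x); series = x^5/384 - x^3/16 + x/2


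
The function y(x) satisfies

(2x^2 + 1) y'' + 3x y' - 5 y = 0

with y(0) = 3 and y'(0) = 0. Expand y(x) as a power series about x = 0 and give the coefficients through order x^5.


Ansatz: y(x) = sum_{n>=0} a_n x^n, so y'(x) = sum_{n>=1} n a_n x^(n-1) and y''(x) = sum_{n>=2} n(n-1) a_n x^(n-2).
Substitute into P(x) y'' + Q(x) y' + R(x) y = 0 with P(x) = 2x^2 + 1, Q(x) = 3x, R(x) = -5, and match powers of x.
Initial conditions: a_0 = 3, a_1 = 0.
Setting the coefficient of each power of x to zero and solving order by order (substituting the coefficients already found):
  x^0: 2 a_2 - 5 a_0 = 0  ->  2 a_2 = 5 a_0 = 15  ->  a_2 = 15/2
  x^1: 6 a_3 - 2 a_1 = 0  ->  6 a_3 = 2 a_1 = 0  ->  a_3 = 0
  x^2: 12 a_4 + 5 a_2 = 0  ->  12 a_4 = -5 a_2 = -75/2  ->  a_4 = -25/8
  x^3: 20 a_5 + 16 a_3 = 0  ->  20 a_5 = -16 a_3 = 0  ->  a_5 = 0
Truncated series: y(x) = 3 + (15/2) x^2 - (25/8) x^4 + O(x^6).

a_0 = 3; a_1 = 0; a_2 = 15/2; a_3 = 0; a_4 = -25/8; a_5 = 0


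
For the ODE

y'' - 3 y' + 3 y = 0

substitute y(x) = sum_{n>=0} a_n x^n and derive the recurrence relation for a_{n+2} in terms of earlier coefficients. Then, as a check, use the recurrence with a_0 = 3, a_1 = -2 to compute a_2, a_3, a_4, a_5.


Substitute y = sum_n a_n x^n.
y''(x) has coefficient (n+2)(n+1) a_{n+2} at x^n;
-3 y'(x) has coefficient -3 (n+1) a_{n+1} at x^n;
3 y(x) has coefficient 3 a_n at x^n.
Matching x^n: (n+2)(n+1) a_{n+2} - 3 (n+1) a_{n+1} + 3 a_n = 0.
Thus a_{n+2} = [3 (n+1) a_{n+1} - 3 a_n] / ((n+1)(n+2)).

Check with a_0 = 3, a_1 = -2 (apply the recurrence for n = 0, 1, 2, 3): a_0 = 3, a_1 = -2, a_2 = -15/2, a_3 = -13/2, a_4 = -3, a_5 = -33/40.

a_(n+2) = [3 (n+1) a_(n+1) - 3 a_n] / ((n+1)(n+2)); check: a_0 = 3, a_1 = -2, a_2 = -15/2, a_3 = -13/2, a_4 = -3, a_5 = -33/40
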